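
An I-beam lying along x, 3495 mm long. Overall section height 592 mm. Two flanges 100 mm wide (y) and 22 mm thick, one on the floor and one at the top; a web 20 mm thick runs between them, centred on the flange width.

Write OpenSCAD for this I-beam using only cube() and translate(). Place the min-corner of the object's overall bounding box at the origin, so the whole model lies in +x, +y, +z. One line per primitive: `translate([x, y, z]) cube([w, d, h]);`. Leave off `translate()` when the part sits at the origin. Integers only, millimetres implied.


cube([3495, 100, 22]);
translate([0, 40, 22]) cube([3495, 20, 548]);
translate([0, 0, 570]) cube([3495, 100, 22]);


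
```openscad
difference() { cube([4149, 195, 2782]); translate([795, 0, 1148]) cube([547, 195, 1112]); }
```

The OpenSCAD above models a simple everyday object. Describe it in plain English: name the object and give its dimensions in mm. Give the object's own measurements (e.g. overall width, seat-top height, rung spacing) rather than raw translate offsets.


A wall 4149 mm long (x), 195 mm thick (y), 2782 mm tall, with a rectangular window opening cut through it. The opening is 547 mm wide and 1112 mm tall; its sill is at z = 1148 mm and its near (−x) edge is 795 mm from the wall's −x end. The opening passes through the full wall thickness.


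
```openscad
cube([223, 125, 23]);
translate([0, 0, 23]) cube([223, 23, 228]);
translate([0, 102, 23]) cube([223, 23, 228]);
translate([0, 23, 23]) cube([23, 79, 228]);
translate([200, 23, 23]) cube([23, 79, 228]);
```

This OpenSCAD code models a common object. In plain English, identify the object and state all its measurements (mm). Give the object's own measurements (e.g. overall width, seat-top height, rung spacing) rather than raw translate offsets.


An open-topped rectangular box: outside dimensions 223×125×251 mm, with a uniform wall and base thickness of 23 mm. The base is a full 223×125 slab on the floor; four walls sit on top of the base. The front and back walls (the −y and +y sides) span the full width; the two side walls fit between them.


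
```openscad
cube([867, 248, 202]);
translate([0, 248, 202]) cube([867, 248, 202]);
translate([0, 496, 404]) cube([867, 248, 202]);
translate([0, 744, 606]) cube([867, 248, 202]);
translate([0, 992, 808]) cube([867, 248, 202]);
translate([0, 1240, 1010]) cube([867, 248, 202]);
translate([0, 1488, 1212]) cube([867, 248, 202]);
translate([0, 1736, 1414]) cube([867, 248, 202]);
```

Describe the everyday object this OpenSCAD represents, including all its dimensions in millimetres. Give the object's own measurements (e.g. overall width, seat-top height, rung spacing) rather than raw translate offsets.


A straight staircase of 8 solid steps. Each step is 867 mm wide (x), 248 mm deep (y, the going) and 202 mm tall (the rise). The first step rests on the floor; each subsequent step sits one going further in +y and one rise higher in +z, directly behind and above the previous step with no overlap.


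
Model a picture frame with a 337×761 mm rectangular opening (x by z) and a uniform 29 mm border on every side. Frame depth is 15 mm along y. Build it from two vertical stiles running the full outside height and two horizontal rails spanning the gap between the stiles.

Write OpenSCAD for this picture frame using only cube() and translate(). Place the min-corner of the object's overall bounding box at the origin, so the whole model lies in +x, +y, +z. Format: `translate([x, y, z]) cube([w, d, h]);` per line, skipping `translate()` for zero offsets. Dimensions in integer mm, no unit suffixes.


cube([29, 15, 819]);
translate([366, 0, 0]) cube([29, 15, 819]);
translate([29, 0, 0]) cube([337, 15, 29]);
translate([29, 0, 790]) cube([337, 15, 29]);


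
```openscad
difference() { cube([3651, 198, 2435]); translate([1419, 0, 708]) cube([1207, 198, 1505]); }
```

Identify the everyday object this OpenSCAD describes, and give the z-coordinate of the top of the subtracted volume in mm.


A wall with a window opening. The window head height is 2213 mm.

A wall with a rectangular opening subtracted — a window. Sill at z = 708, opening 1505 mm tall, so the head is at 708 + 1505 = 2213 mm.


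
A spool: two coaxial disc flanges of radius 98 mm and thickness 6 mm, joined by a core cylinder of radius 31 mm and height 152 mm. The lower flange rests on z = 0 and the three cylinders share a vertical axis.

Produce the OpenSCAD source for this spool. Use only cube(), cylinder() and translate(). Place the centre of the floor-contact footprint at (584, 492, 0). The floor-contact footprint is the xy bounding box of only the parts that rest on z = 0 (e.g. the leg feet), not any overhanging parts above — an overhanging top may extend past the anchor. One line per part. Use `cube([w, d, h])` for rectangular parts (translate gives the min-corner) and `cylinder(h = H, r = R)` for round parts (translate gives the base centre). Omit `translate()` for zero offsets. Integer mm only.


translate([584, 492, 0]) cylinder(h = 6, r = 98);
translate([584, 492, 6]) cylinder(h = 152, r = 31);
translate([584, 492, 158]) cylinder(h = 6, r = 98);


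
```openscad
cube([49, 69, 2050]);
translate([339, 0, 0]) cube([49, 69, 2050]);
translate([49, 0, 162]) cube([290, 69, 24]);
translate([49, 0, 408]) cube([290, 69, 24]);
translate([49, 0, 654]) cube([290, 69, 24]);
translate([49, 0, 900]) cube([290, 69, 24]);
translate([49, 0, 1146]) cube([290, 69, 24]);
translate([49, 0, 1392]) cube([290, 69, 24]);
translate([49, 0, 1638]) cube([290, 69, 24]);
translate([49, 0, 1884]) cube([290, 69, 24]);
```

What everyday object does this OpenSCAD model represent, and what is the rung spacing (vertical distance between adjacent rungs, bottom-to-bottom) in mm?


A ladder. The rung spacing is 246 mm.

Two tall 49×69 posts with 8 short bars between them — a ladder. Adjacent rungs sit at z = 162 and z = 408, so the spacing is 408 − 162 = 246 mm.


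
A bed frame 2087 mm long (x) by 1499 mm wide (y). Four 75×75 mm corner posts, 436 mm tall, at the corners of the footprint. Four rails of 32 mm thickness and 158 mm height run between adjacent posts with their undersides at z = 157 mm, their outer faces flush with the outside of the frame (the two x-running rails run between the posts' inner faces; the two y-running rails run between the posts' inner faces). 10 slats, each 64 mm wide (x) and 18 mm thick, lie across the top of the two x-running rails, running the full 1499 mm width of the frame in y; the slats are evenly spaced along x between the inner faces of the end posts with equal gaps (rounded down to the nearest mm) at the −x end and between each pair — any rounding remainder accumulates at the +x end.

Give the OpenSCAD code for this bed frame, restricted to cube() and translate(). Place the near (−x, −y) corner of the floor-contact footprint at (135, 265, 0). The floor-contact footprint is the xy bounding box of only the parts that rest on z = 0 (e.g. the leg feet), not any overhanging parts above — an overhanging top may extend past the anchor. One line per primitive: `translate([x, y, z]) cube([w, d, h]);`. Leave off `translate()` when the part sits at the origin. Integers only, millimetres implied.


translate([135, 265, 0]) cube([75, 75, 436]);
translate([135, 1689, 0]) cube([75, 75, 436]);
translate([2147, 265, 0]) cube([75, 75, 436]);
translate([2147, 1689, 0]) cube([75, 75, 436]);
translate([210, 265, 157]) cube([1937, 32, 158]);
translate([210, 1732, 157]) cube([1937, 32, 158]);
translate([135, 340, 157]) cube([32, 1349, 158]);
translate([2190, 340, 157]) cube([32, 1349, 158]);
translate([327, 265, 315]) cube([64, 1499, 18]);
translate([508, 265, 315]) cube([64, 1499, 18]);
translate([689, 265, 315]) cube([64, 1499, 18]);
translate([870, 265, 315]) cube([64, 1499, 18]);
translate([1051, 265, 315]) cube([64, 1499, 18]);
translate([1232, 265, 315]) cube([64, 1499, 18]);
translate([1413, 265, 315]) cube([64, 1499, 18]);
translate([1594, 265, 315]) cube([64, 1499, 18]);
translate([1775, 265, 315]) cube([64, 1499, 18]);
translate([1956, 265, 315]) cube([64, 1499, 18]);


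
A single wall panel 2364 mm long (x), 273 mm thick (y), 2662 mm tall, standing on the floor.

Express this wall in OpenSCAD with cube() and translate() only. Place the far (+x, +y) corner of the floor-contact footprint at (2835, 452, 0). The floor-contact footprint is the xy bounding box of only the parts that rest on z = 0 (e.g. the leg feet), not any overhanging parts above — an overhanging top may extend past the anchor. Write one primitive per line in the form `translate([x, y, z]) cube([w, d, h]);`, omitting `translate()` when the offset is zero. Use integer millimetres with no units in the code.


translate([471, 179, 0]) cube([2364, 273, 2662]);


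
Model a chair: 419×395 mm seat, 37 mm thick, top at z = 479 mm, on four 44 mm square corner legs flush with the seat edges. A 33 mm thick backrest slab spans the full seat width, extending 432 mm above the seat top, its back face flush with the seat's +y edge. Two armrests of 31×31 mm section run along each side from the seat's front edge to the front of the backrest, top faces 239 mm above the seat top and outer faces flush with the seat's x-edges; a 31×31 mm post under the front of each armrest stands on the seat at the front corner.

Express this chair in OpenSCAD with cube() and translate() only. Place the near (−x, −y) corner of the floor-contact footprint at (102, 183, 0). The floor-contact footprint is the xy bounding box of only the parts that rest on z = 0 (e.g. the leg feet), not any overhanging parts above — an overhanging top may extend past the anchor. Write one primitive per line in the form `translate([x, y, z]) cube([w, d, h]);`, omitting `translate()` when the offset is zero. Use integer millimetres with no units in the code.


translate([102, 183, 442]) cube([419, 395, 37]);
translate([102, 183, 0]) cube([44, 44, 442]);
translate([477, 183, 0]) cube([44, 44, 442]);
translate([102, 534, 0]) cube([44, 44, 442]);
translate([477, 534, 0]) cube([44, 44, 442]);
translate([102, 545, 479]) cube([419, 33, 432]);
translate([102, 183, 687]) cube([31, 362, 31]);
translate([490, 183, 687]) cube([31, 362, 31]);
translate([102, 183, 479]) cube([31, 31, 208]);
translate([490, 183, 479]) cube([31, 31, 208]);


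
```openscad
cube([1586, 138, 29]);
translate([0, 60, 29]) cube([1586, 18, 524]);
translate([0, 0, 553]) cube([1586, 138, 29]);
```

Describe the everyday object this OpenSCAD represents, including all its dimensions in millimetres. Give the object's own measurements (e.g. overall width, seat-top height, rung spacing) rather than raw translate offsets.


An I-beam lying along x, 1586 mm long. Overall section height 582 mm. Two flanges 138 mm wide (y) and 29 mm thick, one on the floor and one at the top; a web 18 mm thick runs between them, centred on the flange width.


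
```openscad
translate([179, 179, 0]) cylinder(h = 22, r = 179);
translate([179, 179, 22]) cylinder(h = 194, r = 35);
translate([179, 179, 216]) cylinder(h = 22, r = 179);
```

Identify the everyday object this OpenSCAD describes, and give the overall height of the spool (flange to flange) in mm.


A spool. The overall height is 238 mm.

Three coaxial cylinders, large–small–large — a spool. Two 22 mm flanges and a 194 mm core give 22 + 194 + 22 = 238 mm.


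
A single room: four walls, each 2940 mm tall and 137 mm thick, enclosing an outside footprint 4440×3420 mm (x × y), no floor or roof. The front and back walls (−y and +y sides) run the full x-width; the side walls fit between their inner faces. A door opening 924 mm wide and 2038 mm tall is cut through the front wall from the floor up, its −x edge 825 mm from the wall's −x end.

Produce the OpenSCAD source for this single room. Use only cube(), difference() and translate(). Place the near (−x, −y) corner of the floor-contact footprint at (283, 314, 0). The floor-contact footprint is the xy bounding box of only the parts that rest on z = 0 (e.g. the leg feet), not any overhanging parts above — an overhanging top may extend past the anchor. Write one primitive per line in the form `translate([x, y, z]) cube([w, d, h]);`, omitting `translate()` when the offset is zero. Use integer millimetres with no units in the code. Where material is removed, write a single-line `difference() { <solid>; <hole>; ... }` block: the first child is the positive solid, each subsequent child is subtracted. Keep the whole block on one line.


difference() { translate([283, 314, 0]) cube([4440, 137, 2940]); translate([1108, 314, 0]) cube([924, 137, 2038]); }
translate([283, 3597, 0]) cube([4440, 137, 2940]);
translate([283, 451, 0]) cube([137, 3146, 2940]);
translate([4586, 451, 0]) cube([137, 3146, 2940]);


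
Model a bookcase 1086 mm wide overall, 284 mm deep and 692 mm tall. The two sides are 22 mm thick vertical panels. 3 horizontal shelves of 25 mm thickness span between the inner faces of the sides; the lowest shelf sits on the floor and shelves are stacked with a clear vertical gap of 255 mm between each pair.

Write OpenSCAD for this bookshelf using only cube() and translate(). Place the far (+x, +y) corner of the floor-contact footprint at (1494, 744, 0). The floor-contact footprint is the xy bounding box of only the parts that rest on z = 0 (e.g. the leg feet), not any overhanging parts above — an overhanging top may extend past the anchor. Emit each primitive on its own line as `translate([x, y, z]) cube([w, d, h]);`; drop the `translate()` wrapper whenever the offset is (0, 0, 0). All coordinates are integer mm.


translate([408, 460, 0]) cube([22, 284, 692]);
translate([1472, 460, 0]) cube([22, 284, 692]);
translate([430, 460, 0]) cube([1042, 284, 25]);
translate([430, 460, 280]) cube([1042, 284, 25]);
translate([430, 460, 560]) cube([1042, 284, 25]);


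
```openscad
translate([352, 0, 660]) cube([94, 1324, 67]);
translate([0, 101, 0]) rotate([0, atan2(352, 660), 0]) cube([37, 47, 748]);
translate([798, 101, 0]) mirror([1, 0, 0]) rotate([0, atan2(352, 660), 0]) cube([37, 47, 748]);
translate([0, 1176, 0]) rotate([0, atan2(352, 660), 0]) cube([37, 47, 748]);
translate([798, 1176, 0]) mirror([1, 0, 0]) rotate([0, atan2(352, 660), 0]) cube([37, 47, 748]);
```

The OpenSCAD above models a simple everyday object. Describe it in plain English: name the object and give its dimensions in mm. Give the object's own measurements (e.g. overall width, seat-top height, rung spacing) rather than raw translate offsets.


A sawhorse. A 94×1324×67 mm beam (x, y, z) sits on two A-frame leg pairs. Each pair is two raked legs of 37×47 mm section (47 mm along y) splaying symmetrically in x. Each leg rises 660 mm vertically over 352 mm of horizontal reach and is 748 mm long along its own axis. Every leg's outer bottom edge rests on the floor and its outer top edge meets a bottom edge of the beam — the left legs (tilting toward +x) meet the beam's −x bottom edge, the right legs (their mirror images, tilting toward −x) meet its +x bottom edge — so the leg tops tuck under the beam, the beam's underside is 660 mm above the floor, and the feet are 798 mm apart outside-to-outside with the beam centred between them. The two leg pairs are set in 101 mm from either end of the beam.


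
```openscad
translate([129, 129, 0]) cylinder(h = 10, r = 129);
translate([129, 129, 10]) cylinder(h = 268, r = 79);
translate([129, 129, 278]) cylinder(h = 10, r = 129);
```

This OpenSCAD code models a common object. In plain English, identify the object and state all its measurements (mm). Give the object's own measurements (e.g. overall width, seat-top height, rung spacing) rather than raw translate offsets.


A spool: two coaxial disc flanges of radius 129 mm and thickness 10 mm, joined by a core cylinder of radius 79 mm and height 268 mm. The lower flange rests on z = 0 and the three cylinders share a vertical axis.


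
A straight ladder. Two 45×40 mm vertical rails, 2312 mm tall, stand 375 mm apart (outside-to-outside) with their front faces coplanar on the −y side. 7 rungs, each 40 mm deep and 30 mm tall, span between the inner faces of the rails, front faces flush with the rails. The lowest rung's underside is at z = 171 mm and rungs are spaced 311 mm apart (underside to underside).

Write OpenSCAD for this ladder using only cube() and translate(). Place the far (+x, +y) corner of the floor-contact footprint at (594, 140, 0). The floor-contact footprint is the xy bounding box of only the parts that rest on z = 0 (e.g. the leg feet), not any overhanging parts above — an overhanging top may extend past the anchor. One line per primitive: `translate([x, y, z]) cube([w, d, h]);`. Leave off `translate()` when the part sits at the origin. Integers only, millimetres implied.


translate([219, 100, 0]) cube([45, 40, 2312]);
translate([549, 100, 0]) cube([45, 40, 2312]);
translate([264, 100, 171]) cube([285, 40, 30]);
translate([264, 100, 482]) cube([285, 40, 30]);
translate([264, 100, 793]) cube([285, 40, 30]);
translate([264, 100, 1104]) cube([285, 40, 30]);
translate([264, 100, 1415]) cube([285, 40, 30]);
translate([264, 100, 1726]) cube([285, 40, 30]);
translate([264, 100, 2037]) cube([285, 40, 30]);


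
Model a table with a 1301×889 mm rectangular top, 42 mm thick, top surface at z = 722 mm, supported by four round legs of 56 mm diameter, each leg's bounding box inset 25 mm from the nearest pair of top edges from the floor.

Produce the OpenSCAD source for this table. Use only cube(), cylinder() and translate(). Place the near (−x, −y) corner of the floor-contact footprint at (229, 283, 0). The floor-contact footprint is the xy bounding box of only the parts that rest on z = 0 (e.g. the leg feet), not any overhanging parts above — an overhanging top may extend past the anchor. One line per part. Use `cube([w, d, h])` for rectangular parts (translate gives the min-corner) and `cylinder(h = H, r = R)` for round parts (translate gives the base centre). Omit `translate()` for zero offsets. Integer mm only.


translate([204, 258, 680]) cube([1301, 889, 42]);
translate([257, 311, 0]) cylinder(h = 680, r = 28);
translate([1452, 311, 0]) cylinder(h = 680, r = 28);
translate([257, 1094, 0]) cylinder(h = 680, r = 28);
translate([1452, 1094, 0]) cylinder(h = 680, r = 28);


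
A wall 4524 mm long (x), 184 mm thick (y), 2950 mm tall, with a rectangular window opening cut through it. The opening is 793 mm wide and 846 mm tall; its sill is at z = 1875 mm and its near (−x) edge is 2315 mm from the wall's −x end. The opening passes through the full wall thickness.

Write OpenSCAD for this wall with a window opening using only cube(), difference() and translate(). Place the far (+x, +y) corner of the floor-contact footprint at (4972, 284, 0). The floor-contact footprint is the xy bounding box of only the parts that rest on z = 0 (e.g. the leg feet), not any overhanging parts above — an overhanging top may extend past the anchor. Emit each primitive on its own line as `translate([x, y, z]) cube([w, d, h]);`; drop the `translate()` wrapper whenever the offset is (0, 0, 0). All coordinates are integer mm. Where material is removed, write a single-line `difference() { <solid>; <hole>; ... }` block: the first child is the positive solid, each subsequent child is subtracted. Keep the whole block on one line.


difference() { translate([448, 100, 0]) cube([4524, 184, 2950]); translate([2763, 100, 1875]) cube([793, 184, 846]); }


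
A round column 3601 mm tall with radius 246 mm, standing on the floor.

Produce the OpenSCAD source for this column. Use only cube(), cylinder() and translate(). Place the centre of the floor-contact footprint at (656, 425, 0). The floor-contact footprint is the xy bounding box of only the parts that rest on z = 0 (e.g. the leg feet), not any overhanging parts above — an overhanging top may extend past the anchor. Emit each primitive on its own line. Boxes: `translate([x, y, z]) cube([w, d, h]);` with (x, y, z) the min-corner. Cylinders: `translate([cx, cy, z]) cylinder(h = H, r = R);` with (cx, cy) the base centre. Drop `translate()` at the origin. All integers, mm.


translate([656, 425, 0]) cylinder(h = 3601, r = 246);


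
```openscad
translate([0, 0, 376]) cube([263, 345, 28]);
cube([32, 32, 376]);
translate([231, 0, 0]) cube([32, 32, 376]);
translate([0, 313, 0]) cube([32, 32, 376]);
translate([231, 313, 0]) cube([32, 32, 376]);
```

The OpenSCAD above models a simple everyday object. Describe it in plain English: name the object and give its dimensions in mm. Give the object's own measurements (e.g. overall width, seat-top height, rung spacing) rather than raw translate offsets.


A simple wooden stool: a rectangular seat 263 mm (x) by 345 mm (y), 28 mm thick, top face at z = 404 mm, on four square legs, each 32×32 mm in cross-section. The legs rest on z = 0, each flush with a corner of the seat.


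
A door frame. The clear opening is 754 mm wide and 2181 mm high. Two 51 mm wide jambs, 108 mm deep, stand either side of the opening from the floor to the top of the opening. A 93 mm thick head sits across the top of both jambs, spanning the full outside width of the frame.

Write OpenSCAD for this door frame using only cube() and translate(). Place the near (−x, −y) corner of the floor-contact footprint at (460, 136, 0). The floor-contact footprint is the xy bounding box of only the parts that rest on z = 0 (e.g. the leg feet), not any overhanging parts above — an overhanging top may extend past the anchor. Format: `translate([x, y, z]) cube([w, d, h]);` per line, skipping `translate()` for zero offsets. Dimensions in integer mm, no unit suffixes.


translate([460, 136, 0]) cube([51, 108, 2181]);
translate([1265, 136, 0]) cube([51, 108, 2181]);
translate([460, 136, 2181]) cube([856, 108, 93]);


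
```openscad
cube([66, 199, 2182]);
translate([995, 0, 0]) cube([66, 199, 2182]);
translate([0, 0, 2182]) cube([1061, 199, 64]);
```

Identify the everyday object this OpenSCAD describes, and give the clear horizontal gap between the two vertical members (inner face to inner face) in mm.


A door frame. The clear opening width is 929 mm.

Two 2182 mm tall posts with a header on top — a door frame. The left jamb is 66 mm wide at x = 0; the right jamb starts at x = 995. The clear opening is 995 − 66 = 929 mm.


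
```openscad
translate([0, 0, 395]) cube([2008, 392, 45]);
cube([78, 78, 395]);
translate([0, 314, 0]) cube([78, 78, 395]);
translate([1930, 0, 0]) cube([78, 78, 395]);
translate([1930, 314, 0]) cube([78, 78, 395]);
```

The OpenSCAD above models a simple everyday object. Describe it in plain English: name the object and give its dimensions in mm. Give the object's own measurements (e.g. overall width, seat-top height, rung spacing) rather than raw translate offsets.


A bench: a 2008×392 mm seat slab, 45 mm thick, top at z = 440 mm, on four 78×78 mm square legs flush with the seat corners and standing on z = 0.


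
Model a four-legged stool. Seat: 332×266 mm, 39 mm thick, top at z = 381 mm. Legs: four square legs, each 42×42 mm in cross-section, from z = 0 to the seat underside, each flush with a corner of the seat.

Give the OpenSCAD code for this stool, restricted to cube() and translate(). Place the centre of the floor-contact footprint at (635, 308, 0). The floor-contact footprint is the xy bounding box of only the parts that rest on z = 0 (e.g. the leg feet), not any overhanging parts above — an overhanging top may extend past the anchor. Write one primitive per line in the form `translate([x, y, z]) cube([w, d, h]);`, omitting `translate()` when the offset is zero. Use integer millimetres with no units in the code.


// leg_h = 381 - 39 = 342
translate([469, 175, 342]) cube([332, 266, 39]);
translate([469, 175, 0]) cube([42, 42, 342]);
translate([759, 175, 0]) cube([42, 42, 342]);
translate([469, 399, 0]) cube([42, 42, 342]);
translate([759, 399, 0]) cube([42, 42, 342]);


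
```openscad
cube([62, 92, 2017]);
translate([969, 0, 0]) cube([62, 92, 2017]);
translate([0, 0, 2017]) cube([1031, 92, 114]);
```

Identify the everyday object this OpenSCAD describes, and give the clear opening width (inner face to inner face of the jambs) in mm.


A door frame. The clear opening width is 907 mm.

Two 2017 mm tall posts with a header on top — a door frame. The left jamb is 62 mm wide at x = 0; the right jamb starts at x = 969. The clear opening is 969 − 62 = 907 mm.


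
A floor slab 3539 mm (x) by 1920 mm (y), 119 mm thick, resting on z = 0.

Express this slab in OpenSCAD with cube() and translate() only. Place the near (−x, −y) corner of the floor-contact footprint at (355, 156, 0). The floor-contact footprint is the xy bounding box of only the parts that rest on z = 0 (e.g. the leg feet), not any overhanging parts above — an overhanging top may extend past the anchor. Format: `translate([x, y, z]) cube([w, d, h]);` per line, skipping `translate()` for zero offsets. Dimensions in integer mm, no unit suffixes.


translate([355, 156, 0]) cube([3539, 1920, 119]);


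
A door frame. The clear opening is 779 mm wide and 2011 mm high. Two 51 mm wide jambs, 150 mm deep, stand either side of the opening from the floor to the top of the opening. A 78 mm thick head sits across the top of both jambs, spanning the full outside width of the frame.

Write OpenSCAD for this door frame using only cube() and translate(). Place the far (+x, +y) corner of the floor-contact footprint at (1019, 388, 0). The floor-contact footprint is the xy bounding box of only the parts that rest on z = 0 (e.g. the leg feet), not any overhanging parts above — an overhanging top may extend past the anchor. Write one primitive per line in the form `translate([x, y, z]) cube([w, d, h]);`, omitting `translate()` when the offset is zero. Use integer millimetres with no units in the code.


translate([138, 238, 0]) cube([51, 150, 2011]);
translate([968, 238, 0]) cube([51, 150, 2011]);
translate([138, 238, 2011]) cube([881, 150, 78]);


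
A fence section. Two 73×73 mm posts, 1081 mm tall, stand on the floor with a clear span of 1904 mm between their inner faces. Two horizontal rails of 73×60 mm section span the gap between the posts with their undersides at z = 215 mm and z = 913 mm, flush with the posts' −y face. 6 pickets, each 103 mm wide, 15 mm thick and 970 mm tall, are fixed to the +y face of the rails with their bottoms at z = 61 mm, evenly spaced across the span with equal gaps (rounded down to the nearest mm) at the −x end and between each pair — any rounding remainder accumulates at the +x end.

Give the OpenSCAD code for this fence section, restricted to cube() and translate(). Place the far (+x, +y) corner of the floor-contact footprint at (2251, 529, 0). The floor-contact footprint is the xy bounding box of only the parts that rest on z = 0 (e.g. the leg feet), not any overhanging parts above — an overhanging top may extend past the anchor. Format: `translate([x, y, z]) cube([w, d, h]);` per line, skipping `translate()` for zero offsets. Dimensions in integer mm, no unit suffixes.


translate([201, 456, 0]) cube([73, 73, 1081]);
translate([2178, 456, 0]) cube([73, 73, 1081]);
translate([274, 456, 215]) cube([1904, 73, 60]);
translate([274, 456, 913]) cube([1904, 73, 60]);
translate([457, 529, 61]) cube([103, 15, 970]);
translate([743, 529, 61]) cube([103, 15, 970]);
translate([1029, 529, 61]) cube([103, 15, 970]);
translate([1315, 529, 61]) cube([103, 15, 970]);
translate([1601, 529, 61]) cube([103, 15, 970]);
translate([1887, 529, 61]) cube([103, 15, 970]);


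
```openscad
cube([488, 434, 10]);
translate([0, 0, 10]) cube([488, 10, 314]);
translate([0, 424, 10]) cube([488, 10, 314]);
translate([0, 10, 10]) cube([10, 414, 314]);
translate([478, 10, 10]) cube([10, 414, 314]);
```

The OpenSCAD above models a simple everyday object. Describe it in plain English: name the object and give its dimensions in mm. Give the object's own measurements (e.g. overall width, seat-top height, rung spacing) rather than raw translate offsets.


An open-topped rectangular box: outside dimensions 488×434×324 mm, with a uniform wall and base thickness of 10 mm. The base is a full 488×434 slab on the floor; four walls sit on top of the base. The front and back walls (the −y and +y sides) span the full width; the two side walls fit between them.


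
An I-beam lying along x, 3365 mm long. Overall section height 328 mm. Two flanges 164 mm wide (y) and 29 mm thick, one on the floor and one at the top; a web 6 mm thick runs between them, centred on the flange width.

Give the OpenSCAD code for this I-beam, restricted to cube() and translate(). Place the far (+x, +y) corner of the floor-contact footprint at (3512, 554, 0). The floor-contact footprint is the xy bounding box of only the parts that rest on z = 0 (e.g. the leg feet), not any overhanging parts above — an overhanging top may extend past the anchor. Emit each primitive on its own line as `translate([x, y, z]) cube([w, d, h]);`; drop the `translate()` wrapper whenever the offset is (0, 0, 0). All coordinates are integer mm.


translate([147, 390, 0]) cube([3365, 164, 29]);
translate([147, 469, 29]) cube([3365, 6, 270]);
translate([147, 390, 299]) cube([3365, 164, 29]);


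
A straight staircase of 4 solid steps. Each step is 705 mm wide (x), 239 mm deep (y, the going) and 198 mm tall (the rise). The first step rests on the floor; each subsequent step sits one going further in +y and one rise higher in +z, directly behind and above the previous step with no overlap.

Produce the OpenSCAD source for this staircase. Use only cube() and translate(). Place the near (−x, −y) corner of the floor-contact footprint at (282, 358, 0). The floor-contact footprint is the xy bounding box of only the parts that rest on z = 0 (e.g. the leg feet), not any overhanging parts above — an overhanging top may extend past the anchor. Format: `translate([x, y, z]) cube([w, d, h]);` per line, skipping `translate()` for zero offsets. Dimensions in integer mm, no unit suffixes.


translate([282, 358, 0]) cube([705, 239, 198]);
translate([282, 597, 198]) cube([705, 239, 198]);
translate([282, 836, 396]) cube([705, 239, 198]);
translate([282, 1075, 594]) cube([705, 239, 198]);


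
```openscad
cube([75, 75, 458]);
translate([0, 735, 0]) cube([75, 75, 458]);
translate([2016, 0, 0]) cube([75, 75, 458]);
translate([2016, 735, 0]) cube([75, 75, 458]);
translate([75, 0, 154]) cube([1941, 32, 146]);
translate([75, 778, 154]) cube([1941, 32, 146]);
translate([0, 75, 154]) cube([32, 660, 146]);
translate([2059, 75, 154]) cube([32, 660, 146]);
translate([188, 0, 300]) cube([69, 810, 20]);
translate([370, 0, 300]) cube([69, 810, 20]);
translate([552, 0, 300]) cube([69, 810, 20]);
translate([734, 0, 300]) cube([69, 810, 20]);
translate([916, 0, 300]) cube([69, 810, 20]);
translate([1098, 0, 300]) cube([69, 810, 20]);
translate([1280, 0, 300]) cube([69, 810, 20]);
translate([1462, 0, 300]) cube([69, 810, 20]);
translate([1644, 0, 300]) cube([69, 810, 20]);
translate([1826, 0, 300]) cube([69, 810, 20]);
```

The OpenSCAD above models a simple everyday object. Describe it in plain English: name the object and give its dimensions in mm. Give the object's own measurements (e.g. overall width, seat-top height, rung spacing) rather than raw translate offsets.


A bed frame 2091 mm long (x) by 810 mm wide (y). Four 75×75 mm corner posts, 458 mm tall, at the corners of the footprint. Four rails of 32 mm thickness and 146 mm height run between adjacent posts with their undersides at z = 154 mm, their outer faces flush with the outside of the frame (the two x-running rails run between the posts' inner faces; the two y-running rails run between the posts' inner faces). 10 slats, each 69 mm wide (x) and 20 mm thick, lie across the top of the two x-running rails, running the full 810 mm width of the frame in y; along x they sit between the end posts with a 113 mm gap after the −x posts and between neighbouring slats, leaving 121 mm before the +x posts.


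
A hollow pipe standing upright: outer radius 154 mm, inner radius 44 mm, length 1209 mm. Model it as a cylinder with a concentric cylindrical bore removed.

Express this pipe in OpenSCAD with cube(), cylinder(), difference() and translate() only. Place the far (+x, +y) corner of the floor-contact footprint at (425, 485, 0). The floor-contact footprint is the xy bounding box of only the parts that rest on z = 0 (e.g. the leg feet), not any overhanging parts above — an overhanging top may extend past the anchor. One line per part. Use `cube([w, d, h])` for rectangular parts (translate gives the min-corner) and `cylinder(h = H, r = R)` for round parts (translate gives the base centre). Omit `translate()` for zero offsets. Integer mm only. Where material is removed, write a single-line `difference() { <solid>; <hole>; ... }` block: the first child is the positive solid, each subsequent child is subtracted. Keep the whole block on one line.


difference() { translate([271, 331, 0]) cylinder(h = 1209, r = 154); translate([271, 331, 0]) cylinder(h = 1209, r = 44); }


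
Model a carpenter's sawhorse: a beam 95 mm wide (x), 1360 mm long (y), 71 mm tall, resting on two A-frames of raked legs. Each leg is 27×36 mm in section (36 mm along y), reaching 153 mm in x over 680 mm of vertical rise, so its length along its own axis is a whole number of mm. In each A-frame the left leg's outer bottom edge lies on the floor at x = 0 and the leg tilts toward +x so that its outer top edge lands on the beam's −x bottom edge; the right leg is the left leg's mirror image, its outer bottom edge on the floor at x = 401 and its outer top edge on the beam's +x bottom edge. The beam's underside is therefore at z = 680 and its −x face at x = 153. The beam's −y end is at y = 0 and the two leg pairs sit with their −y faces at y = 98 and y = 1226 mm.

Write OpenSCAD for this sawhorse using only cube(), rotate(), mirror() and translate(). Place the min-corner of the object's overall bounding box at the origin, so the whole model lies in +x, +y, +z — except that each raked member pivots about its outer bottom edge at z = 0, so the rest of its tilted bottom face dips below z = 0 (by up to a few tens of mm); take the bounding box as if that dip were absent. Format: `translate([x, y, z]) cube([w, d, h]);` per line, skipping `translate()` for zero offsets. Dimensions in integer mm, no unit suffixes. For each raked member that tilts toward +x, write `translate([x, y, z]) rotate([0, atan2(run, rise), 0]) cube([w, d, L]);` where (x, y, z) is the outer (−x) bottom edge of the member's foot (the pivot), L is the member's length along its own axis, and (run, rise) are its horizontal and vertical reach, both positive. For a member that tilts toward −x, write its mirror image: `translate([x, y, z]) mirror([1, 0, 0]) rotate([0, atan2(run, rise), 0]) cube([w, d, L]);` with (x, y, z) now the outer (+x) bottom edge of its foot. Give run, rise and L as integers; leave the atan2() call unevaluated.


translate([153, 0, 680]) cube([95, 1360, 71]);
translate([0, 98, 0]) rotate([0, atan2(153, 680), 0]) cube([27, 36, 697]);
translate([401, 98, 0]) mirror([1, 0, 0]) rotate([0, atan2(153, 680), 0]) cube([27, 36, 697]);
translate([0, 1226, 0]) rotate([0, atan2(153, 680), 0]) cube([27, 36, 697]);
translate([401, 1226, 0]) mirror([1, 0, 0]) rotate([0, atan2(153, 680), 0]) cube([27, 36, 697]);


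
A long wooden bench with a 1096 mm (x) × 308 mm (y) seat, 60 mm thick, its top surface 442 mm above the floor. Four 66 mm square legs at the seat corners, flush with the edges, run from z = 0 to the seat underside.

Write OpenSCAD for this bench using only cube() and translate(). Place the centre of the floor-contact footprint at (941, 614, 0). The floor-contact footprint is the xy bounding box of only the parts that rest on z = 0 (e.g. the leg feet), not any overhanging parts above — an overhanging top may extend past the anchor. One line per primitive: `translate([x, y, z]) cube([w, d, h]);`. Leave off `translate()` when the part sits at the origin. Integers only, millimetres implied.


// leg_h = 442 − 60 = 382
translate([393, 460, 382]) cube([1096, 308, 60]);
translate([393, 460, 0]) cube([66, 66, 382]);
translate([393, 702, 0]) cube([66, 66, 382]);
translate([1423, 460, 0]) cube([66, 66, 382]);
translate([1423, 702, 0]) cube([66, 66, 382]);


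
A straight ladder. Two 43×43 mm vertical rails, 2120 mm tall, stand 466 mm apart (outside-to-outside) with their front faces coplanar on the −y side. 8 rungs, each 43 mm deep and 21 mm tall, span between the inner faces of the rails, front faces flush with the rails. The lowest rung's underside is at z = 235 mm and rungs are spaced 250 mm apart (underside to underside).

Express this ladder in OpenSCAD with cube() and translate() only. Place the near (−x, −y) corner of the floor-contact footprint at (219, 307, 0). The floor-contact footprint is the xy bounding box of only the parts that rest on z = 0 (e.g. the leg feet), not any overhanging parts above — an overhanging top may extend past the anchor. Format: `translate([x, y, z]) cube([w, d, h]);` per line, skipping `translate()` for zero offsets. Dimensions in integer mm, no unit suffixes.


translate([219, 307, 0]) cube([43, 43, 2120]);
translate([642, 307, 0]) cube([43, 43, 2120]);
translate([262, 307, 235]) cube([380, 43, 21]);
translate([262, 307, 485]) cube([380, 43, 21]);
translate([262, 307, 735]) cube([380, 43, 21]);
translate([262, 307, 985]) cube([380, 43, 21]);
translate([262, 307, 1235]) cube([380, 43, 21]);
translate([262, 307, 1485]) cube([380, 43, 21]);
translate([262, 307, 1735]) cube([380, 43, 21]);
translate([262, 307, 1985]) cube([380, 43, 21]);


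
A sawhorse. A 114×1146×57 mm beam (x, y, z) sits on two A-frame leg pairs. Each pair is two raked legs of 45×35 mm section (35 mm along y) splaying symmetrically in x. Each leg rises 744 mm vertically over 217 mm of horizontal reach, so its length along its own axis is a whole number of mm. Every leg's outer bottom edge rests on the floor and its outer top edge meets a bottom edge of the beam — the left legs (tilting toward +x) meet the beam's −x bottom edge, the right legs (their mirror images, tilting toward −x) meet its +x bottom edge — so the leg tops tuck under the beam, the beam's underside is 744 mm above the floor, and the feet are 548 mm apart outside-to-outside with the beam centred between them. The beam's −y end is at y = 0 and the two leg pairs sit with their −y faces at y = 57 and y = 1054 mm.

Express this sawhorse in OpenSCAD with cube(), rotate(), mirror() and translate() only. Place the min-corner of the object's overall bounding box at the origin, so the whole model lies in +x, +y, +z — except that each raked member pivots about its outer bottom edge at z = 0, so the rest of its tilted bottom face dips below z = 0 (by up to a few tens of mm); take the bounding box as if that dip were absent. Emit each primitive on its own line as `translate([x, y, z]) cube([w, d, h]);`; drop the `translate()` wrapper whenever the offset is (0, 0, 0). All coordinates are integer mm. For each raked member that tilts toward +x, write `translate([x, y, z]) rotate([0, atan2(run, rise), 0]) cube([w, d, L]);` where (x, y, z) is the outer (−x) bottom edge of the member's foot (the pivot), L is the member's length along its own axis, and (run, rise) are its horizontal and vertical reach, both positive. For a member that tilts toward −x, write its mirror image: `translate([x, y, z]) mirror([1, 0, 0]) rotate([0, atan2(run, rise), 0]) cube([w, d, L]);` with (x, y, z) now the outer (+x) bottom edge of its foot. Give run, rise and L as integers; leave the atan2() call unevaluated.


translate([217, 0, 744]) cube([114, 1146, 57]);
translate([0, 57, 0]) rotate([0, atan2(217, 744), 0]) cube([45, 35, 775]);
translate([548, 57, 0]) mirror([1, 0, 0]) rotate([0, atan2(217, 744), 0]) cube([45, 35, 775]);
translate([0, 1054, 0]) rotate([0, atan2(217, 744), 0]) cube([45, 35, 775]);
translate([548, 1054, 0]) mirror([1, 0, 0]) rotate([0, atan2(217, 744), 0]) cube([45, 35, 775]);


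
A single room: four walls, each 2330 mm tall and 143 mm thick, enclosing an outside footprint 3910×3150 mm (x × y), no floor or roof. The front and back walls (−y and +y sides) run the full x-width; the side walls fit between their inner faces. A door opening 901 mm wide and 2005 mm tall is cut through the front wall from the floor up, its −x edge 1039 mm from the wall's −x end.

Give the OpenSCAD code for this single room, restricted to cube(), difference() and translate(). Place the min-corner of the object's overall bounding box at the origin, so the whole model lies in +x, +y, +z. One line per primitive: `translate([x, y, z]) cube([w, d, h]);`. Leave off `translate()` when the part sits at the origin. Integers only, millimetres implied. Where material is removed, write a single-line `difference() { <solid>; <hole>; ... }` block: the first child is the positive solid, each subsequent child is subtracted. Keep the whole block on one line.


difference() { cube([3910, 143, 2330]); translate([1039, 0, 0]) cube([901, 143, 2005]); }
translate([0, 3007, 0]) cube([3910, 143, 2330]);
translate([0, 143, 0]) cube([143, 2864, 2330]);
translate([3767, 143, 0]) cube([143, 2864, 2330]);
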